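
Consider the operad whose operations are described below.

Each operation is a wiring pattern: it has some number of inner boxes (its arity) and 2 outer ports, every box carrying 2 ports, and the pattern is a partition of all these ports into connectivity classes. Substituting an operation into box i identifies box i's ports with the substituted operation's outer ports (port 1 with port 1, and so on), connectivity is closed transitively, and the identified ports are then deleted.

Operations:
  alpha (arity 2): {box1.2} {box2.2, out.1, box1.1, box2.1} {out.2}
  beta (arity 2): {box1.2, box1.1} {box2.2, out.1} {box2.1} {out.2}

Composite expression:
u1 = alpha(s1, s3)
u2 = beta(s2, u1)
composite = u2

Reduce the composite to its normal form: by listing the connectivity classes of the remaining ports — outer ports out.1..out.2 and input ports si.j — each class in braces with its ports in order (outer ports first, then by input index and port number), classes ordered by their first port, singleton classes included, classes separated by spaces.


{out.1} {out.2} {s1.1, s3.1, s3.2} {s1.2} {s2.1, s2.2}

After gluing at beta, chains via deleted ports link the s-ports.
composing alpha on (s1, s3), with out.j its own outer ports: {out.1, s1.1, s3.1, s3.2} {out.2} {s1.2}
composing beta on (s2, s1, s3), with out.j its own outer ports: {out.1} {out.2} {s1.1, s3.1, s3.2} {s1.2} {s2.1, s2.2}


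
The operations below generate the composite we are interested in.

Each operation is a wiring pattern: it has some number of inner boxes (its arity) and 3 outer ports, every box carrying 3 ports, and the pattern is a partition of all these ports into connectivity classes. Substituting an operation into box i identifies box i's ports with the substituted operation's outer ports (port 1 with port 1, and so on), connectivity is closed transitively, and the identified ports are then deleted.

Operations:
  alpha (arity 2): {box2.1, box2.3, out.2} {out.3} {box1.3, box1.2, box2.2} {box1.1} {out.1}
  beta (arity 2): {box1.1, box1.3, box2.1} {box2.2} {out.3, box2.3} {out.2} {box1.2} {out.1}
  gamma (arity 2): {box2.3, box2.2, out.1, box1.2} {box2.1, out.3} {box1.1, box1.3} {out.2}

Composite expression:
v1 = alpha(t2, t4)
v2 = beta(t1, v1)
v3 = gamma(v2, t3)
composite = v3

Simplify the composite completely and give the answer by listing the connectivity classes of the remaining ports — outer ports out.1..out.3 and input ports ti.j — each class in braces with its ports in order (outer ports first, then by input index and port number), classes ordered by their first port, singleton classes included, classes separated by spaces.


{out.1, t3.2, t3.3} {out.2} {out.3, t3.1} {t1.1, t1.3} {t1.2} {t2.1} {t2.2, t2.3, t4.2} {t4.1, t4.3}


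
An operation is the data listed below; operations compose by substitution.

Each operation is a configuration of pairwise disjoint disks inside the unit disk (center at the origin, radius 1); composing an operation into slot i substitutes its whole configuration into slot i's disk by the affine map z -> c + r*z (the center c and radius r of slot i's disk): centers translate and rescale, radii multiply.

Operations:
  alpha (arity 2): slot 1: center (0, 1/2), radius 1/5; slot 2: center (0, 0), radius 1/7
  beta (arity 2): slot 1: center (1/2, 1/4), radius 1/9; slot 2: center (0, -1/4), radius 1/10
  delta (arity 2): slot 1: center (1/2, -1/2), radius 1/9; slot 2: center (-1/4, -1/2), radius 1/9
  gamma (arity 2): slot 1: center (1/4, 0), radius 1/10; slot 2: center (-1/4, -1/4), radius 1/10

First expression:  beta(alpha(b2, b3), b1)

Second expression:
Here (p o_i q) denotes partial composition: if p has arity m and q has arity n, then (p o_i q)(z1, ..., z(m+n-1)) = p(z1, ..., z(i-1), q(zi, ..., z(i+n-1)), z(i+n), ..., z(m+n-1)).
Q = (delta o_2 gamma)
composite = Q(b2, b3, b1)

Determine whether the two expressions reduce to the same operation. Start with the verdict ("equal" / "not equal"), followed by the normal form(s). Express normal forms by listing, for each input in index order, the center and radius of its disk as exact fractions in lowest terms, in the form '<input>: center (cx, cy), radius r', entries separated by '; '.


not equal; the first gives b1: center (0, -1/4), radius 1/10; b2: center (1/2, 11/36), radius 1/45; b3: center (1/2, 1/4), radius 1/63 and the second b1: center (-5/18, -19/36), radius 1/90; b2: center (1/2, -1/2), radius 1/9; b3: center (-2/9, -1/2), radius 1/90

Reducing the first expression gives b1: center (0, -1/4), radius 1/10; b2: center (1/2, 11/36), radius 1/45; b3: center (1/2, 1/4), radius 1/63
Reducing the second expression gives b1: center (-5/18, -19/36), radius 1/90; b2: center (1/2, -1/2), radius 1/9; b3: center (-2/9, -1/2), radius 1/90
The normal forms differ: not equal.


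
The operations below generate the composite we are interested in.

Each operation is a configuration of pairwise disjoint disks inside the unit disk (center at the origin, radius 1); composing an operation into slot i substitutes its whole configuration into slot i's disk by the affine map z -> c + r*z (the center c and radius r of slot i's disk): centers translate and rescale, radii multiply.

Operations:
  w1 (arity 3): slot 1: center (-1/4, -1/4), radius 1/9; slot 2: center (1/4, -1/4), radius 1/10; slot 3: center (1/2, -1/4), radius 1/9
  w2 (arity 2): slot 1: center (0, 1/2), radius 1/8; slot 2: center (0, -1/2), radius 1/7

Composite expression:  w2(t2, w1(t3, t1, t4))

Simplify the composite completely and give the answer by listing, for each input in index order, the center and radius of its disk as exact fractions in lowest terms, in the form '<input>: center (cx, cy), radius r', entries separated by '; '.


t1: center (1/28, -15/28), radius 1/70; t2: center (0, 1/2), radius 1/8; t3: center (-1/28, -15/28), radius 1/63; t4: center (1/14, -15/28), radius 1/63

Follow each t-input down from w2: c' goes to c + r*c', radius to r*r'.
input t2: composing its 1 substitution step yields center (0, 1/2), radius 1/8
input t3: composing its 2 substitution steps yields center (-1/28, -15/28), radius 1/63
input t1: composing its 2 substitution steps yields center (1/28, -15/28), radius 1/70
input t4: composing its 2 substitution steps yields center (1/14, -15/28), radius 1/63


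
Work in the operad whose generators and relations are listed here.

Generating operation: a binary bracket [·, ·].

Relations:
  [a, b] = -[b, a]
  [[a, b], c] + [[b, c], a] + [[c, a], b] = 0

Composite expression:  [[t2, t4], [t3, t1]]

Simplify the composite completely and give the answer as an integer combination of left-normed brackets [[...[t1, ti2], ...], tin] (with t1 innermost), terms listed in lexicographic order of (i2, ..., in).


Left-normed coefficients sit on the t1-initial expansion words.
Composite bracket: [[t2, t4], [t3, t1]]
Each bracket splits as ab - ba, giving 8 signed words (2^3 = 8).
Keep just the words that open with t1:
  t1t3t2t4 (sign +1) contributes +[[[t1, t3], t2], t4]
  t1t3t4t2 (sign -1) contributes -[[[t1, t3], t4], t2]

[[[t1, t3], t2], t4] - [[[t1, t3], t4], t2]


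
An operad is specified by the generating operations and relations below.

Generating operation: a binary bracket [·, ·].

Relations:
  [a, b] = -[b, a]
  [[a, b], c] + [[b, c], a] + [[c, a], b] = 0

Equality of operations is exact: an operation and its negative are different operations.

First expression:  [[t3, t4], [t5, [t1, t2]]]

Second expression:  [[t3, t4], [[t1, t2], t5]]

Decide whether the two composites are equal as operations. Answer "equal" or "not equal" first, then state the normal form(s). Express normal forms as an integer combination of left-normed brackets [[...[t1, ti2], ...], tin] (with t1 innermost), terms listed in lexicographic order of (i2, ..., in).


not equal: they reduce to [[[[t1, t2], t5], t3], t4] - [[[[t1, t2], t5], t4], t3] and -[[[[t1, t2], t5], t3], t4] + [[[[t1, t2], t5], t4], t3]

The first composite normalizes to [[[[t1, t2], t5], t3], t4] - [[[[t1, t2], t5], t4], t3]
The second composite normalizes to -[[[[t1, t2], t5], t3], t4] + [[[[t1, t2], t5], t4], t3]
Distinct normal forms: not equal.


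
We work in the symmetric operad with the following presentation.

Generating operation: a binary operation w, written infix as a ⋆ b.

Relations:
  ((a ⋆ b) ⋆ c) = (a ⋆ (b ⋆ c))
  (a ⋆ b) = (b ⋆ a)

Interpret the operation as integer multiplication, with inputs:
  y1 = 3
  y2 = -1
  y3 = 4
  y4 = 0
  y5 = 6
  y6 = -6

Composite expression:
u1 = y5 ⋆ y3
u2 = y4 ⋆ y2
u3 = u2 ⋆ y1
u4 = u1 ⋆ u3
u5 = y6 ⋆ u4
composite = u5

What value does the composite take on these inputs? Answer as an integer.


(y5 ⋆ y3) = 24
(y4 ⋆ y2) = 0
((y4 ⋆ y2) ⋆ y1) = 0
((y5 ⋆ y3) ⋆ ((y4 ⋆ y2) ⋆ y1)) = 0
(y6 ⋆ ((y5 ⋆ y3) ⋆ ((y4 ⋆ y2) ⋆ y1))) = 0

0


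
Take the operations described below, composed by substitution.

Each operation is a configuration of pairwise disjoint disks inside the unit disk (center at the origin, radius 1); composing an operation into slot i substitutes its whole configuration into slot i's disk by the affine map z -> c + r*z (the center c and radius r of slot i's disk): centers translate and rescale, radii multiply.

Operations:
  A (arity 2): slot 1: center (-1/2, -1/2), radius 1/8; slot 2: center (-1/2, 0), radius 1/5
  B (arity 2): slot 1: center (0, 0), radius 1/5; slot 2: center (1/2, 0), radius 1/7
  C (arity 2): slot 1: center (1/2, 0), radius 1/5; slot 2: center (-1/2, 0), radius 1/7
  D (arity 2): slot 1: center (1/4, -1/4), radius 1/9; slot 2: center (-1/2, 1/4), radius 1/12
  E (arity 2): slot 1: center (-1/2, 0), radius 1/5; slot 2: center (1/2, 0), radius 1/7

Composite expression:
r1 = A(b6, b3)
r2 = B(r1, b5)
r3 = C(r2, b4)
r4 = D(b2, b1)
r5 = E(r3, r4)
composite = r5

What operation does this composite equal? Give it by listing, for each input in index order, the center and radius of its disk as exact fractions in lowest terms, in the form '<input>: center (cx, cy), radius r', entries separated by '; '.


b1: center (3/7, 1/28), radius 1/84; b2: center (15/28, -1/28), radius 1/63; b3: center (-101/250, 0), radius 1/625; b4: center (-3/5, 0), radius 1/35; b5: center (-19/50, 0), radius 1/175; b6: center (-101/250, -1/250), radius 1/1000

Affine substitution under E: radii multiply and b-centers shift.
b6: after 4 affine steps, its disk has center (-101/250, -1/250), radius 1/1000
b3: after 4 affine steps, its disk has center (-101/250, 0), radius 1/625
b5: after 3 affine steps, its disk has center (-19/50, 0), radius 1/175
b4: after 2 affine steps, its disk has center (-3/5, 0), radius 1/35
b2: after 2 affine steps, its disk has center (15/28, -1/28), radius 1/63
b1: after 2 affine steps, its disk has center (3/7, 1/28), radius 1/84


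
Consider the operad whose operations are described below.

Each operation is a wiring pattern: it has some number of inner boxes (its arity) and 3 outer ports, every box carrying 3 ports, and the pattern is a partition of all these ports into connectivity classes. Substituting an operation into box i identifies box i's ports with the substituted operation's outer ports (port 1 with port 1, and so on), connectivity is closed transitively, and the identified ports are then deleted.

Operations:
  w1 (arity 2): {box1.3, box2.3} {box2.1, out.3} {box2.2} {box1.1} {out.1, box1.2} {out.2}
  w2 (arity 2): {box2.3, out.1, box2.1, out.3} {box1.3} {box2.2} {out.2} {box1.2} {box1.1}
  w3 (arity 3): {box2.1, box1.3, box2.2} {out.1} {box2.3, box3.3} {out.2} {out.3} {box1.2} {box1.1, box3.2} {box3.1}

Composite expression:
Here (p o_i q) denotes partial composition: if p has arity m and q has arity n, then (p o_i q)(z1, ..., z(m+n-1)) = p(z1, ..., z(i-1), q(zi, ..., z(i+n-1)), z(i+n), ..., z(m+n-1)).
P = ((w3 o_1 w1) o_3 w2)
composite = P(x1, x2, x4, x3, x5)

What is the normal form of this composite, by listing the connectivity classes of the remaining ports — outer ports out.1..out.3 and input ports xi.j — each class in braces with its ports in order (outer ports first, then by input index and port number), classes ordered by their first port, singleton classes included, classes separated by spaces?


{out.1} {out.2} {out.3} {x1.1} {x1.2, x5.2} {x1.3, x2.3} {x2.1, x3.1, x3.3, x5.3} {x2.2} {x3.2} {x4.1} {x4.2} {x4.3} {x5.1}

Treat the ports identified at w3 as solder joints: merge, then drop.
through w1, on inputs (x1, x2): {out.1, x1.2} {out.2} {out.3, x2.1} {x1.1} {x1.3, x2.3} {x2.2} (out.j = stage outer ports)
through w2, on inputs (x4, x3): {out.1, out.3, x3.1, x3.3} {out.2} {x3.2} {x4.1} {x4.2} {x4.3} (out.j = stage outer ports)
through w3, on inputs (x1, x2, x4, x3, x5): {out.1} {out.2} {out.3} {x1.1} {x1.2, x5.2} {x1.3, x2.3} {x2.1, x3.1, x3.3, x5.3} {x2.2} {x3.2} {x4.1} {x4.2} {x4.3} {x5.1} (out.j = stage outer ports)


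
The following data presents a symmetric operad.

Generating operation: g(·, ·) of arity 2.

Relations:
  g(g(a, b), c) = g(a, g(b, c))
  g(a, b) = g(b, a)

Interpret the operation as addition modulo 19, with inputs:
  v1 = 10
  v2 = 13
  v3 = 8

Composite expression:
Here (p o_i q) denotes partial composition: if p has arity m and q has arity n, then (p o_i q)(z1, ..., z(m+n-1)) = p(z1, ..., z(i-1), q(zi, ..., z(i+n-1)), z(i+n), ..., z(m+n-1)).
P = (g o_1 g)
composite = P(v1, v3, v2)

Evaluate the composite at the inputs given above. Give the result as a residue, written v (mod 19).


12 (mod 19)


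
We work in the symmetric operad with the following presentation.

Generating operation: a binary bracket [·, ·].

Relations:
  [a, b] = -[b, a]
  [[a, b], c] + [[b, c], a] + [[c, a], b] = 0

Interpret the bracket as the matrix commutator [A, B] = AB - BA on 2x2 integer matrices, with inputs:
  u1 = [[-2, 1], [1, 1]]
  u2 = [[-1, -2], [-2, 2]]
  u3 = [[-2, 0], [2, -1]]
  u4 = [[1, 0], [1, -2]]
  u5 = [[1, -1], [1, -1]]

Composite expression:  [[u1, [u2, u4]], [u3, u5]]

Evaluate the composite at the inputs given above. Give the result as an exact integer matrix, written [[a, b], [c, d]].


[[-57, 38], [38, 57]]

[u2, u4] = [[-2, 6], [-3, 2]]
[u1, [u2, u4]] = [[-9, -14], [-13, 9]]
[u3, u5] = [[2, 1], [5, -2]]
[[u1, [u2, u4]], [u3, u5]] = [[-57, 38], [38, 57]]


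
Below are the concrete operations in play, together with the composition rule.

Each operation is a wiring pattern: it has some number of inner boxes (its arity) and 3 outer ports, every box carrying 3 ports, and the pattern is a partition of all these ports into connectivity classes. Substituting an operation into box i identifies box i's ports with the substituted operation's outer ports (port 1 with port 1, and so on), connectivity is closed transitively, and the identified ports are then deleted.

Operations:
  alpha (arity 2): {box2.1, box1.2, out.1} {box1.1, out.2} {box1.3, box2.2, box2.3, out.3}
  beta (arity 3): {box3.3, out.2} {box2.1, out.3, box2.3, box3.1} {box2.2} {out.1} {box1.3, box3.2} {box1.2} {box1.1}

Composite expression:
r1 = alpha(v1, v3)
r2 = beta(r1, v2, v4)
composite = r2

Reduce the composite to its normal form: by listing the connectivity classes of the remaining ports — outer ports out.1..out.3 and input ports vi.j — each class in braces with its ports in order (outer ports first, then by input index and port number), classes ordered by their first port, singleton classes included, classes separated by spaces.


{out.1} {out.2, v4.3} {out.3, v2.1, v2.3, v4.1} {v1.1} {v1.2, v3.1} {v1.3, v3.2, v3.3, v4.2} {v2.2}

Reachability decides: close wires over beta-identified ports.
stage alpha: inputs (v1, v3), connectivity {out.1, v1.2, v3.1} {out.2, v1.1} {out.3, v1.3, v3.2, v3.3}, out.j its boundary
stage beta: inputs (v1, v3, v2, v4), connectivity {out.1} {out.2, v4.3} {out.3, v2.1, v2.3, v4.1} {v1.1} {v1.2, v3.1} {v1.3, v3.2, v3.3, v4.2} {v2.2}, out.j its boundary


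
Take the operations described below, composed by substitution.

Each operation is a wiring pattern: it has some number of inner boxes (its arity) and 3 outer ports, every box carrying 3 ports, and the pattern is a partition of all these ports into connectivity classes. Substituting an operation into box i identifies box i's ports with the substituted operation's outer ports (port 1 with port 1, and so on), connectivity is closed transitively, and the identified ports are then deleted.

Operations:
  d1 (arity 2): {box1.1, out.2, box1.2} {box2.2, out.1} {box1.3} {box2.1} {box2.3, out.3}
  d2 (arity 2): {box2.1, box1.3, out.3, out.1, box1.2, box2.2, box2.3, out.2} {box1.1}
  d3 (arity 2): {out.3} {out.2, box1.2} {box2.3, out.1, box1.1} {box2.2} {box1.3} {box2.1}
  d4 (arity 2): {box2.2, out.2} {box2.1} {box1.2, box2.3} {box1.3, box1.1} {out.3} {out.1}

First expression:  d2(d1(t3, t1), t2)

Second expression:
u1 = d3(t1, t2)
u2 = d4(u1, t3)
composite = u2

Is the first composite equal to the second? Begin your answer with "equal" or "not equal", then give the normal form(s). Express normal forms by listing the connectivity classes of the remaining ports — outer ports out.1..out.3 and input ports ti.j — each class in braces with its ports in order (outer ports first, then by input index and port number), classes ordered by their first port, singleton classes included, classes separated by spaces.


not equal — first {out.1, out.2, out.3, t1.3, t2.1, t2.2, t2.3, t3.1, t3.2} {t1.1} {t1.2} {t3.3}, second {out.1} {out.2, t3.2} {out.3} {t1.1, t2.3} {t1.2, t3.3} {t1.3} {t2.1} {t2.2} {t3.1}


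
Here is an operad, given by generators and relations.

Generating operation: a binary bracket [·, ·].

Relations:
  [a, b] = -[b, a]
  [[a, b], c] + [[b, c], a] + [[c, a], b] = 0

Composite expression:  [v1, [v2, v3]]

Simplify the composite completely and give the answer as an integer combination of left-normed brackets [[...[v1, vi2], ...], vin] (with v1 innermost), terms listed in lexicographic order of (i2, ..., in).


[[v1, v2], v3] - [[v1, v3], v2]

Antisymmetry and Jacobi reduce to v1-anchored left-normed brackets.
Composite bracket: [v1, [v2, v3]]
Expanding via [a, b] = ab - ba: 4 signed words (2^2 = 4).
Only words starting with v1 matter:
  from v1v2v3, sign +1: term +[[v1, v2], v3]
  from v1v3v2, sign -1: term -[[v1, v3], v2]


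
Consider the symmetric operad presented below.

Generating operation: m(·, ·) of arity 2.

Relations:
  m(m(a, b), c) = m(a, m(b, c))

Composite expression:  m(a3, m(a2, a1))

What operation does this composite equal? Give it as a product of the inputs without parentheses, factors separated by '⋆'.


a3 ⋆ a2 ⋆ a1

Key point: m is associative — brackets drop, the a-order remains.
m(a2, a1) flattens to a2 ⋆ a1
m(a3, m(a2, a1)) flattens to a3 ⋆ a2 ⋆ a1


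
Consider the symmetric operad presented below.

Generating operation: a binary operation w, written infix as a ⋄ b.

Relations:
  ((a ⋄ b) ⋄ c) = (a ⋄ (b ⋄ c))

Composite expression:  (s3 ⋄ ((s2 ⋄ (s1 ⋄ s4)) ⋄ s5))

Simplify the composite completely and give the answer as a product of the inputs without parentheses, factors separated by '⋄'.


All parenthesizations of w agree; list the s-inputs left to right.
(s1 ⋄ s4) flattens to s1 ⋄ s4
(s2 ⋄ (s1 ⋄ s4)) flattens to s2 ⋄ s1 ⋄ s4
((s2 ⋄ (s1 ⋄ s4)) ⋄ s5) flattens to s2 ⋄ s1 ⋄ s4 ⋄ s5
(s3 ⋄ ((s2 ⋄ (s1 ⋄ s4)) ⋄ s5)) flattens to s3 ⋄ s2 ⋄ s1 ⋄ s4 ⋄ s5

s3 ⋄ s2 ⋄ s1 ⋄ s4 ⋄ s5


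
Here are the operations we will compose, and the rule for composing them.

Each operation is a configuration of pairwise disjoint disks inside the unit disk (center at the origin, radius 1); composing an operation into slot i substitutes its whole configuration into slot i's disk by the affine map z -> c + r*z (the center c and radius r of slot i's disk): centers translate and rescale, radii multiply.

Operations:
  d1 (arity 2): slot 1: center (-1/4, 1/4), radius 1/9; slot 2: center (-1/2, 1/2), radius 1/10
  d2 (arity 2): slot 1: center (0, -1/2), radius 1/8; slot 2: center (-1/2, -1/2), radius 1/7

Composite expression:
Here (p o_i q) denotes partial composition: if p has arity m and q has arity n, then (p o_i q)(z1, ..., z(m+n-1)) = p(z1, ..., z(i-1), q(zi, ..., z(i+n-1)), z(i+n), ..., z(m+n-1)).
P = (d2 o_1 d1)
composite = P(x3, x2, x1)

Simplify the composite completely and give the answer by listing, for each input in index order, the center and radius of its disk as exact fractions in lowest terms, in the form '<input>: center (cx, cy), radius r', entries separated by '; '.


x1: center (-1/2, -1/2), radius 1/7; x2: center (-1/16, -7/16), radius 1/80; x3: center (-1/32, -15/32), radius 1/72

Only the slot chain above each x matters under d2; compose those maps.
input x3: composing its 2 substitution steps yields center (-1/32, -15/32), radius 1/72
input x2: composing its 2 substitution steps yields center (-1/16, -7/16), radius 1/80
input x1: composing its 1 substitution step yields center (-1/2, -1/2), radius 1/7


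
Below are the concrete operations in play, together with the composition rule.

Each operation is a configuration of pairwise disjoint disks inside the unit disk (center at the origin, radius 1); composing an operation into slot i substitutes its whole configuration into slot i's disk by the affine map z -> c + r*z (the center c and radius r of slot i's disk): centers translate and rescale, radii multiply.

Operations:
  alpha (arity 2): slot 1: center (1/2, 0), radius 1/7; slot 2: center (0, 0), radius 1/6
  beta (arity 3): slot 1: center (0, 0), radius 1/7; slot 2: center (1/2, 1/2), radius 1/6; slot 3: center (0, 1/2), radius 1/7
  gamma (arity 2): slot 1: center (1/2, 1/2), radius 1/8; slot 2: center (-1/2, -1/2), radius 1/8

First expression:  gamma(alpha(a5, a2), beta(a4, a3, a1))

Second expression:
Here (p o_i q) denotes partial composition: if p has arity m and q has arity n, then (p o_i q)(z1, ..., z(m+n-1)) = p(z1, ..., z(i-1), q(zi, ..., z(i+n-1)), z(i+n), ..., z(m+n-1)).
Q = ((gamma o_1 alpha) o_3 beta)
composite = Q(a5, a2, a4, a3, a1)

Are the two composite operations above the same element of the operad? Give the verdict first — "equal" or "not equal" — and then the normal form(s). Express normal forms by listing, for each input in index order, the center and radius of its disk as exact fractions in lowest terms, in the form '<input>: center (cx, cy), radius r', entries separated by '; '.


equal: each reduces to a1: center (-1/2, -7/16), radius 1/56; a2: center (1/2, 1/2), radius 1/48; a3: center (-7/16, -7/16), radius 1/48; a4: center (-1/2, -1/2), radius 1/56; a5: center (9/16, 1/2), radius 1/56


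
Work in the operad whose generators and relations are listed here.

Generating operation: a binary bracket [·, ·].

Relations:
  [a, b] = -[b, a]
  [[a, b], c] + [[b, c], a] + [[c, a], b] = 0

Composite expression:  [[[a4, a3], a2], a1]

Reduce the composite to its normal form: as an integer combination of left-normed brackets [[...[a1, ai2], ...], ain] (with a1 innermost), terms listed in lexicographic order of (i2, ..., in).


-[[[a1, a2], a3], a4] + [[[a1, a2], a4], a3] + [[[a1, a3], a4], a2] - [[[a1, a4], a3], a2]

Left-normed coefficients sit on the a1-initial expansion words.
Composite bracket: [[[a4, a3], a2], a1]
Each bracket splits as ab - ba, giving 8 signed words (2^3 = 8).
Collect the words opening with a1:
  from a1a2a3a4, sign -1: term -[[[a1, a2], a3], a4]
  from a1a2a4a3, sign +1: term +[[[a1, a2], a4], a3]
  from a1a3a4a2, sign +1: term +[[[a1, a3], a4], a2]
  from a1a4a3a2, sign -1: term -[[[a1, a4], a3], a2]


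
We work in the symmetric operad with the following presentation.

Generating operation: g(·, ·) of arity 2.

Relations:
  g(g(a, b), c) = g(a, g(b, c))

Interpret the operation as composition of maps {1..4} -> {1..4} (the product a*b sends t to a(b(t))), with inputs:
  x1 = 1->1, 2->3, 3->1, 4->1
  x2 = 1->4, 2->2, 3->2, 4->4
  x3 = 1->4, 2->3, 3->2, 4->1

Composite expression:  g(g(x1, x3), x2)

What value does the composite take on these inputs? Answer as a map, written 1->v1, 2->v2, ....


1->1, 2->1, 3->1, 4->1

g(x1, x3) = 1->1, 2->1, 3->3, 4->1
g(g(x1, x3), x2) = 1->1, 2->1, 3->1, 4->1


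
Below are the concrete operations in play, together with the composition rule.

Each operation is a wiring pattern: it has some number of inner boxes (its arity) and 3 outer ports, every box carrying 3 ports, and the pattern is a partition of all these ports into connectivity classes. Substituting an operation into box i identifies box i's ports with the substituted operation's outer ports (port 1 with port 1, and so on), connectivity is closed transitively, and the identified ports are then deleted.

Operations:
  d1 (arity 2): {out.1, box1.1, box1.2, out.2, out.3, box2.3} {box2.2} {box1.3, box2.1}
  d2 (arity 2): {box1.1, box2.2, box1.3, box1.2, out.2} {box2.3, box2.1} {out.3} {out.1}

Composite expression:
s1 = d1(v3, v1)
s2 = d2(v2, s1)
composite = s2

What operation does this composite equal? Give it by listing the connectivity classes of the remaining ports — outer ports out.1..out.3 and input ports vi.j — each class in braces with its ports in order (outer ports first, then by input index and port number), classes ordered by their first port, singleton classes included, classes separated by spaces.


{out.1} {out.2, v1.3, v2.1, v2.2, v2.3, v3.1, v3.2} {out.3} {v1.1, v3.3} {v1.2}

Treat the ports identified at d2 as solder joints: merge, then drop.
through d1, on inputs (v3, v1): {out.1, out.2, out.3, v1.3, v3.1, v3.2} {v1.1, v3.3} {v1.2} (out.j = stage outer ports)
through d2, on inputs (v2, v3, v1): {out.1} {out.2, v1.3, v2.1, v2.2, v2.3, v3.1, v3.2} {out.3} {v1.1, v3.3} {v1.2} (out.j = stage outer ports)


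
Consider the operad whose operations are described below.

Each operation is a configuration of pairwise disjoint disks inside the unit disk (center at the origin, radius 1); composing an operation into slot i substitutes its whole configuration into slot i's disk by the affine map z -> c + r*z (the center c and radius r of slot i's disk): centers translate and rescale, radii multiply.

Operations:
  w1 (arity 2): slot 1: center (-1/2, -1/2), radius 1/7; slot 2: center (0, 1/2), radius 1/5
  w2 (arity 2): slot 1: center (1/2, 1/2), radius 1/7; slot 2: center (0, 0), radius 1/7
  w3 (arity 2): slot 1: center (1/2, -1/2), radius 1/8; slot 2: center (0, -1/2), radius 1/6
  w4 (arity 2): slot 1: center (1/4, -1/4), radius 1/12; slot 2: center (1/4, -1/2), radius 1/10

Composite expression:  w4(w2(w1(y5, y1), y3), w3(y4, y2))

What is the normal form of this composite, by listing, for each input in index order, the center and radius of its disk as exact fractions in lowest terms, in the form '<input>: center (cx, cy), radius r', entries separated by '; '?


y1: center (7/24, -17/84), radius 1/420; y2: center (1/4, -11/20), radius 1/60; y3: center (1/4, -1/4), radius 1/84; y4: center (3/10, -11/20), radius 1/80; y5: center (2/7, -3/14), radius 1/588

Below w4, radii multiply path by path; the y-disk centers shift.
y5: after 3 affine steps, its disk has center (2/7, -3/14), radius 1/588
y1: after 3 affine steps, its disk has center (7/24, -17/84), radius 1/420
y3: after 2 affine steps, its disk has center (1/4, -1/4), radius 1/84
y4: after 2 affine steps, its disk has center (3/10, -11/20), radius 1/80
y2: after 2 affine steps, its disk has center (1/4, -11/20), radius 1/60


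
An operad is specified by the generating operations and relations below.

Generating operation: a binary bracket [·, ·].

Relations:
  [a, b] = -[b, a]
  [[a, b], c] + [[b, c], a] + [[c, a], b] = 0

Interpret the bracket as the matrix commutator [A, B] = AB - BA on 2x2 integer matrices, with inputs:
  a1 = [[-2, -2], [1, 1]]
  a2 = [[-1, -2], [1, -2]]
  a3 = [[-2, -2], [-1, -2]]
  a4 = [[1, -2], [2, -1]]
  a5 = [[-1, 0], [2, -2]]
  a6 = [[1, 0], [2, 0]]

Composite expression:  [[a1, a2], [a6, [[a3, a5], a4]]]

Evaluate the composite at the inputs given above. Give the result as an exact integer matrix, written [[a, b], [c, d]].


[[-96, 384], [-192, 96]]


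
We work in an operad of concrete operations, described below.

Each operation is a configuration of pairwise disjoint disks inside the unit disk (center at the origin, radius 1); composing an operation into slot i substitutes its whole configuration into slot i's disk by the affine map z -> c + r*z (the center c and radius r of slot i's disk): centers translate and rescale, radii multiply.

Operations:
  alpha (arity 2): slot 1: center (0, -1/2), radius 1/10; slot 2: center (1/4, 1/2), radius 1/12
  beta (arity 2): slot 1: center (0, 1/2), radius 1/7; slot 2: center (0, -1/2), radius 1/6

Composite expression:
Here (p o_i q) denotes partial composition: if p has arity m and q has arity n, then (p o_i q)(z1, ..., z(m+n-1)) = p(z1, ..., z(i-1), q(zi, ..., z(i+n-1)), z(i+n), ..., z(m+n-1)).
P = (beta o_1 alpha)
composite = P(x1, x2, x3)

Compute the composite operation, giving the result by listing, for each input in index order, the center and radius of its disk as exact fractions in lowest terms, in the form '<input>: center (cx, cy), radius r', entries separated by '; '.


x1: center (0, 3/7), radius 1/70; x2: center (1/28, 4/7), radius 1/84; x3: center (0, -1/2), radius 1/6

Affine substitution under beta: radii multiply and x-centers shift.
x1 passes through 2 substitutions, ending at center (0, 3/7), radius 1/70
x2 passes through 2 substitutions, ending at center (1/28, 4/7), radius 1/84
x3 passes through 1 substitution, ending at center (0, -1/2), radius 1/6


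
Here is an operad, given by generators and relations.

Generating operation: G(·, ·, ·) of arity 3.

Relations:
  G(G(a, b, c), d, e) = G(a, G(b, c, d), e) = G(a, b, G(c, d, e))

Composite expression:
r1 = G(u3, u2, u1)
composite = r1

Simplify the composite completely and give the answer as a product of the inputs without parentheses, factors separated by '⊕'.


u3 ⊕ u2 ⊕ u1

All parenthesizations of G agree; list the u-inputs left to right.
G(u3, u2, u1) collapses to u3 ⊕ u2 ⊕ u1


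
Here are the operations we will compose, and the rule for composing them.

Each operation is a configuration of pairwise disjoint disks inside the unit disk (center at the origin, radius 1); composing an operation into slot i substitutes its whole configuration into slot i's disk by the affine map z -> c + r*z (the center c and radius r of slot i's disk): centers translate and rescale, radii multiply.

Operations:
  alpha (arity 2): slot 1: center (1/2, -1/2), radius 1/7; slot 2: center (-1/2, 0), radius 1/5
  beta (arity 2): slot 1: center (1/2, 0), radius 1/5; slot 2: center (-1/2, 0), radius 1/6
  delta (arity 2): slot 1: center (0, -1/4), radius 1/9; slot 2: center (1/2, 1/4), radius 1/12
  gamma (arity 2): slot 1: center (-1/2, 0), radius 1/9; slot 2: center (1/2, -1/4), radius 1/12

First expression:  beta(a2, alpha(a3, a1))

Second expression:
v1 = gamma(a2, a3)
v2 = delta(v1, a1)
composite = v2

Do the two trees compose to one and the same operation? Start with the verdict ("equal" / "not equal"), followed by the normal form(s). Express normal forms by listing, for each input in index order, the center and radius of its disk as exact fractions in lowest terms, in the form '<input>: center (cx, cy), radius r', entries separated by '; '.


not equal; first: a1: center (-7/12, 0), radius 1/30; a2: center (1/2, 0), radius 1/5; a3: center (-5/12, -1/12), radius 1/42; second: a1: center (1/2, 1/4), radius 1/12; a2: center (-1/18, -1/4), radius 1/81; a3: center (1/18, -5/18), radius 1/108

The first composite normalizes to a1: center (-7/12, 0), radius 1/30; a2: center (1/2, 0), radius 1/5; a3: center (-5/12, -1/12), radius 1/42
The second composite normalizes to a1: center (1/2, 1/4), radius 1/12; a2: center (-1/18, -1/4), radius 1/81; a3: center (1/18, -5/18), radius 1/108
The forms do not match — not equal.


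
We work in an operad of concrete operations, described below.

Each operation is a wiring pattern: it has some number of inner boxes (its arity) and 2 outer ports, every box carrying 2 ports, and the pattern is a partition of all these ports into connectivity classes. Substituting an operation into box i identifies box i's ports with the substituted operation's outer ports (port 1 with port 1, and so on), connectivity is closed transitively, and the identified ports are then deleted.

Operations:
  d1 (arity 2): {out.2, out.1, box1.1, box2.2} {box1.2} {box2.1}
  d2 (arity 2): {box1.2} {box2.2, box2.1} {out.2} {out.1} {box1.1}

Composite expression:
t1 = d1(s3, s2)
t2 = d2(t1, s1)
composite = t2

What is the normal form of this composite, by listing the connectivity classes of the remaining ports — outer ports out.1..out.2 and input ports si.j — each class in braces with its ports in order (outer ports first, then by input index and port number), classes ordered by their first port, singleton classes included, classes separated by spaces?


{out.1} {out.2} {s1.1, s1.2} {s2.1} {s2.2, s3.1} {s3.2}

Substituting into d2 glues patterns; closure does the rest.
composing d1 on (s3, s2), with out.j its own outer ports: {out.1, out.2, s2.2, s3.1} {s2.1} {s3.2}
composing d2 on (s3, s2, s1), with out.j its own outer ports: {out.1} {out.2} {s1.1, s1.2} {s2.1} {s2.2, s3.1} {s3.2}


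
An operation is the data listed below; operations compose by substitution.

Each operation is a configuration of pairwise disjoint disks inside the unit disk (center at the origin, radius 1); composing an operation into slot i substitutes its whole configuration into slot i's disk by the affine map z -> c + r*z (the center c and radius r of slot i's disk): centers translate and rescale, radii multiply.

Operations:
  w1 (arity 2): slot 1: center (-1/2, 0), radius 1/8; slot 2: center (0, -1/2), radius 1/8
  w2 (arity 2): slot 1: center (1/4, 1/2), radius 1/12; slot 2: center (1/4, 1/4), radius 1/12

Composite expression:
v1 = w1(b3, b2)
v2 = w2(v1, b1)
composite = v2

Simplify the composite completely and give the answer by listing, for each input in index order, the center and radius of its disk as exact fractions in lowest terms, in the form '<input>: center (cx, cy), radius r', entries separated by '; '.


b1: center (1/4, 1/4), radius 1/12; b2: center (1/4, 11/24), radius 1/96; b3: center (5/24, 1/2), radius 1/96


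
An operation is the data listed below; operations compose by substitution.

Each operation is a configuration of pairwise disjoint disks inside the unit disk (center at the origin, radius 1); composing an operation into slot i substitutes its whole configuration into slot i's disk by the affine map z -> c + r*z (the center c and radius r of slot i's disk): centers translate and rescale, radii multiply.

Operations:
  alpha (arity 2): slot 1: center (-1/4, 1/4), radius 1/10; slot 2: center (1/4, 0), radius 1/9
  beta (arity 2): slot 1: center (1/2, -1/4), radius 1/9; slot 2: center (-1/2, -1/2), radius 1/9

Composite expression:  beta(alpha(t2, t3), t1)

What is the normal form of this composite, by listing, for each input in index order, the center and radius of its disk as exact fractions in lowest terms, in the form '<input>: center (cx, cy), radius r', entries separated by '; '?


Nesting under beta composes maps z -> c + r*z down each t-path.
input t2: applying the 2 nested substitutions gives center (17/36, -2/9), radius 1/90
input t3: applying the 2 nested substitutions gives center (19/36, -1/4), radius 1/81
input t1: applying the 1 nested substitution gives center (-1/2, -1/2), radius 1/9

t1: center (-1/2, -1/2), radius 1/9; t2: center (17/36, -2/9), radius 1/90; t3: center (19/36, -1/4), radius 1/81


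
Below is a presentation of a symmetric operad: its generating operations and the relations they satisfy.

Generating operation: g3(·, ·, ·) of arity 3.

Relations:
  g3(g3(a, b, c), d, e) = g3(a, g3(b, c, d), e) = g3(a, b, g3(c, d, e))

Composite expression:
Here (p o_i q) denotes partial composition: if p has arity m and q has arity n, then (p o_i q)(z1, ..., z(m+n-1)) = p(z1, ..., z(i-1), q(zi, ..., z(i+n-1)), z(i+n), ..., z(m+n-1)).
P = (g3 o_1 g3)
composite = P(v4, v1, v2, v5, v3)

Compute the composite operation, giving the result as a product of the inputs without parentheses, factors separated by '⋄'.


All parenthesizations of g3 agree; list the v-inputs left to right.
g3(v4, v1, v2) collapses to v4 ⋄ v1 ⋄ v2
g3(g3(v4, v1, v2), v5, v3) collapses to v4 ⋄ v1 ⋄ v2 ⋄ v5 ⋄ v3

v4 ⋄ v1 ⋄ v2 ⋄ v5 ⋄ v3


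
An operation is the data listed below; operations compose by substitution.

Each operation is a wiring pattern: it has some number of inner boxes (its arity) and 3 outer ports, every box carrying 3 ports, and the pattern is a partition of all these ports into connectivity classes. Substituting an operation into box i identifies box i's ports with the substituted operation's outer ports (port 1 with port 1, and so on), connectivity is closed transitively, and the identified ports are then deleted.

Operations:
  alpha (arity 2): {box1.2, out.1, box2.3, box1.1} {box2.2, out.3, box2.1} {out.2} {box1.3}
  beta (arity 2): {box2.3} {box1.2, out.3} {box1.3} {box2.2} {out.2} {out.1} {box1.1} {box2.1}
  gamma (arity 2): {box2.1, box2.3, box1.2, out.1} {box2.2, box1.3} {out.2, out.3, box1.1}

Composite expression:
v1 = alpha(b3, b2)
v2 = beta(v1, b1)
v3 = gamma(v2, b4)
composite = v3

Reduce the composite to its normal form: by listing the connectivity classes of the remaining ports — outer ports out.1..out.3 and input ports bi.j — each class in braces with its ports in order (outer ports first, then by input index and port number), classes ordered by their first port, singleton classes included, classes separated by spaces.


{out.1, b4.1, b4.3} {out.2, out.3} {b1.1} {b1.2} {b1.3} {b2.1, b2.2} {b2.3, b3.1, b3.2} {b3.3} {b4.2}


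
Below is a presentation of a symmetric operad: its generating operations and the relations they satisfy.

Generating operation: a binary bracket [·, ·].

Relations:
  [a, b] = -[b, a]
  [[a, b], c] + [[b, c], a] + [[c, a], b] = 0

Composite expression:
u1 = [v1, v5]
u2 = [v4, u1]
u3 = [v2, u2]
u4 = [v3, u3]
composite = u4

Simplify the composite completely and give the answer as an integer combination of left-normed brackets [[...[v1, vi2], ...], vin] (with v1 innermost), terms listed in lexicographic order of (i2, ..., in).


Left-normed coefficients sit on the v1-initial expansion words.
Composite bracket: [v3, [v2, [v4, [v1, v5]]]]
Expanding via [a, b] = ab - ba: 16 signed words (2^4 = 16).
The v1-initial words carry the normal form:
  from v1v5v4v2v3, sign -1: term -[[[[v1, v5], v4], v2], v3]

-[[[[v1, v5], v4], v2], v3]


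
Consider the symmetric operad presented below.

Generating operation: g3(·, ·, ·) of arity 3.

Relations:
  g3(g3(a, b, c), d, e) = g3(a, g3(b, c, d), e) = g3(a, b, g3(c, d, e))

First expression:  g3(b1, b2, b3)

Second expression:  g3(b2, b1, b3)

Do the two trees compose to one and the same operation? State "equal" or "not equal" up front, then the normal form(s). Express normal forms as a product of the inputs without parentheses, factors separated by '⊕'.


not equal; the first gives b1 ⊕ b2 ⊕ b3 and the second b2 ⊕ b1 ⊕ b3

The first expression reduces to b1 ⊕ b2 ⊕ b3
The second expression reduces to b2 ⊕ b1 ⊕ b3
The normal forms differ: not equal.


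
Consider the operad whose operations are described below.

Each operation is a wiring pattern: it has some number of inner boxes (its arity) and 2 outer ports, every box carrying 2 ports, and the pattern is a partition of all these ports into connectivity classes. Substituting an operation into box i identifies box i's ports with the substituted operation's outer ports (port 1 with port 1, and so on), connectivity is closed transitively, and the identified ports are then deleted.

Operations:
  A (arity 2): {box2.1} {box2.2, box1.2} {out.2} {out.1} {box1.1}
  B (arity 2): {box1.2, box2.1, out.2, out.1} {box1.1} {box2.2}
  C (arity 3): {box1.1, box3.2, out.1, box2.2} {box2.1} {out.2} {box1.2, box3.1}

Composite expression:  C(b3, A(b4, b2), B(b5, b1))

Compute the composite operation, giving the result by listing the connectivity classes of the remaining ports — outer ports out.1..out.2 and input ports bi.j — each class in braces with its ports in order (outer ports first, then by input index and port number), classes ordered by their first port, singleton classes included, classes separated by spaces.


{out.1, b1.1, b3.1, b3.2, b5.2} {out.2} {b1.2} {b2.1} {b2.2, b4.2} {b4.1} {b5.1}

Reachability decides: close wires over C-identified ports.
after A, the pattern on (b4, b2) reads {out.1} {out.2} {b2.1} {b2.2, b4.2} {b4.1} (out.j = its outer ports)
after B, the pattern on (b5, b1) reads {out.1, out.2, b1.1, b5.2} {b1.2} {b5.1} (out.j = its outer ports)
after C, the pattern on (b3, b4, b2, b5, b1) reads {out.1, b1.1, b3.1, b3.2, b5.2} {out.2} {b1.2} {b2.1} {b2.2, b4.2} {b4.1} {b5.1} (out.j = its outer ports)
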